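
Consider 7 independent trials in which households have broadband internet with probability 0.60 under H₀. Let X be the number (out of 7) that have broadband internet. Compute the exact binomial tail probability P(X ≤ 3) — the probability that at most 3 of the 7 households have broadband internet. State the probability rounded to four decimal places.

P = 0.2898

X is binomial with n = 7 and p = 0.60.
P(X ≤ 3) = C(7,0)·0.60^0·0.40^7 + C(7,1)·0.60^1·0.40^6 + C(7,2)·0.60^2·0.40^5 + C(7,3)·0.60^3·0.40^4.
= 0.001638 + 0.017203 + 0.077414 + 0.193536 = 0.2898.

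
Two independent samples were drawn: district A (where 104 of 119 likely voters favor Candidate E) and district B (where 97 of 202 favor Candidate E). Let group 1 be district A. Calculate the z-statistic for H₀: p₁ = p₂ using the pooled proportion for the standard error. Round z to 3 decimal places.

z = 7.043

p̂₁ = 104/119 = 0.87395, p̂₂ = 97/202 = 0.48020.
Pooling: p̂ = 201/321 = 0.62617.
Pooled SE = √[0.2340816·0.01335386] ≈ 0.055910.
z = 0.39375/0.055910 = 7.043.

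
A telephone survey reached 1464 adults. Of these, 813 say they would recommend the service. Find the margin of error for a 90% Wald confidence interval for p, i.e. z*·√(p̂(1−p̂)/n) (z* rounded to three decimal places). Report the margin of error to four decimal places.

p̂ = 813/1464 = 0.55533.
Standard error of p̂: √(0.246939/1464) = √0.000168674 = 0.012987.
z* = 1.645 at the 90% level.
Margin of error = z*·SE = 1.645 × 0.012987 = 0.0214.

ME = 0.0214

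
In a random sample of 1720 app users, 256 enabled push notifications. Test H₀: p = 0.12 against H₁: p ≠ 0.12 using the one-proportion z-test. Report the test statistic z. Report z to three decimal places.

z = 3.680

Sample proportion p̂ = 256/1720 = 0.14884.
Under H₀, SE = √(p₀(1−p₀)/n) = √(0.12·0.88/1720) = √0.000061395 = 0.007836.
z = (p̂ − p₀)/SE = (0.14884 − 0.12)/0.007836 = 3.680.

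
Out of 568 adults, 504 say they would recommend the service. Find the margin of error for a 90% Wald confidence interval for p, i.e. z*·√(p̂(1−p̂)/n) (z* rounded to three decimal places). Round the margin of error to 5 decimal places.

Sample proportion p̂ = 504/568 = 0.88732.
SE = √(p̂(1−p̂)/n) = √(0.099980/568) = 0.013267.
For 90% confidence, z* = 1.645.
So ME = 0.02182.

ME = 0.02182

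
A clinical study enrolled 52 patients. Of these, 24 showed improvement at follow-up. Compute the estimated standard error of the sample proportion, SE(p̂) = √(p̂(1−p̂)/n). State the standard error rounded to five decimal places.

Sample proportion p̂ = 24/52 = 0.46154.
p̂(1−p̂) = 0.248521.
SE = √(0.248521/52) = √0.004779250 = 0.06913.

SE = 0.06913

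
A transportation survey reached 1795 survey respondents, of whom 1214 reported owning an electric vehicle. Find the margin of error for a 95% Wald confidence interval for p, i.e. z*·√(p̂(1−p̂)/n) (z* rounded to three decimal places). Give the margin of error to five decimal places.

ME = 0.02164

With x = 1214 successes in n = 1795, p̂ = 0.67632.
Standard error of p̂: √(0.218910/1795) = √0.000121956 = 0.011043.
For 95% confidence, z* = 1.960.
So ME = 0.02164.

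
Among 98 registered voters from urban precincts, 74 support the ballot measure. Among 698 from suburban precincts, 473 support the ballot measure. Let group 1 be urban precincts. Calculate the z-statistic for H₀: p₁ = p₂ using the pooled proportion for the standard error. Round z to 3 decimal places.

p̂₁ = 74/98 = 0.75510, p̂₂ = 473/698 = 0.67765.
Pooled p̂ = (74+473)/(98+698) = 547/796 = 0.68719.
Pooled SE = √[0.2149614·0.01163675] ≈ 0.050015.
z = (p̂₁ − p̂₂)/SE = (0.75510 − 0.67765)/0.050015 = 0.07745/0.050015 = 1.549.

z = 1.549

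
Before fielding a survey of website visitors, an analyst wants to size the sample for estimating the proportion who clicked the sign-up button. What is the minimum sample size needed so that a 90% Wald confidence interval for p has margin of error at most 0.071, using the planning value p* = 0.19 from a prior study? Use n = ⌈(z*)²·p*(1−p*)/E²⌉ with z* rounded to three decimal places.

z* = 1.645 at the 90% level.
p*(1−p*) = 0.1539.
(z*)²·p*(1−p*)/E² = 2.706025·0.1539/0.005041 = 82.614.
⌈82.614⌉ = 83.

n = 83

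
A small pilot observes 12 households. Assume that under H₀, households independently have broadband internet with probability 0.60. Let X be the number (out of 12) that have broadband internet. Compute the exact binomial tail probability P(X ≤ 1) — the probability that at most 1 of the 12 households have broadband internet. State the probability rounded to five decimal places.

X ~ Binomial(n=12, p=0.60).
P(X ≤ 1) = C(12,0)·0.60^0·0.40^12 + C(12,1)·0.60^1·0.40^11.
= 0.000017 + 0.000302 = 0.00032.

P = 0.00032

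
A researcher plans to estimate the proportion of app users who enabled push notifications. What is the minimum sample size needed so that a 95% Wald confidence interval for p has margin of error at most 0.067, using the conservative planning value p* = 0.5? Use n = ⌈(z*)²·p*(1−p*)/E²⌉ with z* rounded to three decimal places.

n = 214

The 95% critical value is z* = 1.960.
p*(1−p*) = 0.2500.
(z*)²·p*(1−p*)/E² = 3.841600·0.2500/0.004489 = 213.945.
⌈213.945⌉ = 214.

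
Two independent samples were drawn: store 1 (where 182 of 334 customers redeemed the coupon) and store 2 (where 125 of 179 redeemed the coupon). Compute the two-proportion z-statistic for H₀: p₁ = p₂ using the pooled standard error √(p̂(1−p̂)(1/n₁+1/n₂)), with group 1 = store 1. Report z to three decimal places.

z = -3.378

p̂₁ = 182/334 = 0.54491, p̂₂ = 125/179 = 0.69832.
Pooling: p̂ = 307/513 = 0.59844.
SE = √[p̂(1−p̂)(1/n₁+1/n₂)] = √[0.59844·0.40156·(1/334+1/179)] ≈ 0.045409.
z = -0.15341/0.045409 = -3.378.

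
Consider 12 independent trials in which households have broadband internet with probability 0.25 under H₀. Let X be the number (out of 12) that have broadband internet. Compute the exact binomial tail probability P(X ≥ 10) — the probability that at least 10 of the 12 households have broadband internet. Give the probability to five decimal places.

P = 0.00004

X ~ Binomial(n=12, p=0.25).
P(X ≥ 10) = C(12,10)·0.25^10·0.75^2 + C(12,11)·0.25^11·0.75^1 + C(12,12)·0.25^12·0.75^0.
= 0.000035 + 0.000002 + 0.000000 = 0.00004.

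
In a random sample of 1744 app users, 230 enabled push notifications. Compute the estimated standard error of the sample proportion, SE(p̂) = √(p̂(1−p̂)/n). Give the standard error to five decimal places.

With x = 230 successes in n = 1744, p̂ = 0.13188.
p̂(1−p̂) = 0.114488.
Dividing by n and taking the root: √0.000065647 = 0.00810.

SE = 0.00810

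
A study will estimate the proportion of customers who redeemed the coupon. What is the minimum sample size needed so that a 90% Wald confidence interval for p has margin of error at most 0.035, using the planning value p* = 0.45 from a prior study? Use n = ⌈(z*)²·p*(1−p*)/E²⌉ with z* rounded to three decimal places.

n = 547

z* = 1.645 at the 90% level.
p*(1−p*) = 0.45·0.55 = 0.2475.
Required n before rounding: 2.706025 × 0.2475 / 0.035² = 546.727.
Rounding up, n = 547.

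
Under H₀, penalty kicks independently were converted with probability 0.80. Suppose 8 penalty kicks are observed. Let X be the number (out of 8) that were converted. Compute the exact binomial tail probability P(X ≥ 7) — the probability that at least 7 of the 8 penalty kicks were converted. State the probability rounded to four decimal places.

P = 0.5033

X is binomial with n = 8 and p = 0.80.
P(X ≥ 7) = C(8,7)·0.80^7·0.20^1 + C(8,8)·0.80^8·0.20^0.
= 0.335544 + 0.167772 = 0.5033.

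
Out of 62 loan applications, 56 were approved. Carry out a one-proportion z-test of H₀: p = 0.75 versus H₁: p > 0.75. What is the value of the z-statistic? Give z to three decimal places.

Sample proportion p̂ = 56/62 = 0.90323.
Null standard error: √(0.75·0.25/62) = √0.003024194 = 0.054993.
z = (0.90323 − 0.75)/0.054993 = 0.15323/0.054993 = 2.786.

z = 2.786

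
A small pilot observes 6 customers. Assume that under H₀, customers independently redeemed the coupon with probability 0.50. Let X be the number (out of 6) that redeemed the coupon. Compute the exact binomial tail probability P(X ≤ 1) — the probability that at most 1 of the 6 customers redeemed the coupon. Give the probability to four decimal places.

P = 0.1094

X is binomial with n = 6 and p = 0.50.
P(X ≤ 1) = C(6,0)·0.50^0·0.50^6 + C(6,1)·0.50^1·0.50^5.
= 0.015625 + 0.093750 = 0.1094.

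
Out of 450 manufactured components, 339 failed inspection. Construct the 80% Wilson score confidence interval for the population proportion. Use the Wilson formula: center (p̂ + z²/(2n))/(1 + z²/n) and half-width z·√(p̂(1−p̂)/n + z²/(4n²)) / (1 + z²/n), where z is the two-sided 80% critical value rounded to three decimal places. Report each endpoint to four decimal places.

(0.7264, 0.7784)

Here p̂ = 339/450 = 0.75333 and z = 1.282 (z² = 1.643524).
Denominator 1 + z²/n = 1 + 1.643524/450 = 1.003652.
Center = (0.75333 + 0.001826)/1.003652 = 0.75241.
Radicand: p̂(1−p̂)/n + z²/(4n²) = 0.000412938 + 0.000002029 = 0.000414967.
Half-width = z·√(radicand)/denom = 1.282·0.020371/1.003652 = 0.02602.
So the interval runs from 0.7264 to 0.7784.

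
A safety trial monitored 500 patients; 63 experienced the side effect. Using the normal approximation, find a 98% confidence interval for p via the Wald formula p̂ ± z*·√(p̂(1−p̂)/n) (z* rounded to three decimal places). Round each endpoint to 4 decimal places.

(0.0915, 0.1605)

With x = 63 successes in n = 500, p̂ = 0.12600.
SE(p̂) = √(0.12600·0.87400/500) = 0.014841.
The 98% critical value is z* = 2.326.
Margin of error: 2.326 × 0.014841 = 0.03452.
Interval: 0.12600 ± 0.03452 → (0.0915, 0.1605).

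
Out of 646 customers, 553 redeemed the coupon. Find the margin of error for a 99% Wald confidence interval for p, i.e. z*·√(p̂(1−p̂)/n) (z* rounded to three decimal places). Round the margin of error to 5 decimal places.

The sample proportion is 553/646 = 0.85604.
SE = √(p̂(1−p̂)/n) = √(0.123238/646) = 0.013812.
z* = 2.576 at the 99% level.
So ME = 0.03558.

ME = 0.03558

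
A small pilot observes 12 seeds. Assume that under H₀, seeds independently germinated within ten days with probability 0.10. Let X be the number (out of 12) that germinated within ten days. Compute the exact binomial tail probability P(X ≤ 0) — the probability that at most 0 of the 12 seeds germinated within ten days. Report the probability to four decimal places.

X is binomial with n = 12 and p = 0.10.
P(X ≤ 0) = C(12,0)·0.10^0·0.90^12.
= 0.282430 = 0.2824.

P = 0.2824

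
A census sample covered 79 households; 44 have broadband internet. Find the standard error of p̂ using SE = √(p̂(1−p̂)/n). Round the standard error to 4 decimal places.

Sample proportion p̂ = 44/79 = 0.55696.
p̂(1−p̂) = 0.55696·0.44304 = 0.246756.
SE = √(0.246756/79) = 0.0559.

SE = 0.0559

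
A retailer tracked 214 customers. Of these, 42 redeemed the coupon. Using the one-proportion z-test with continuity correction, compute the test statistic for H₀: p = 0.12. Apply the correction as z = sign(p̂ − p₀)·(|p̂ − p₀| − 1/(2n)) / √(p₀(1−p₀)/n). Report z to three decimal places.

Sample proportion p̂ = 42/214 = 0.19626. p̂ − p₀ = 0.076262.
1/(2n) = 0.002336.
Corrected numerator: |0.076262| − 0.002336 = 0.073926.
Under H₀, SE = √(p₀(1−p₀)/n) = √(0.12·0.88/214) = √0.000493458 = 0.022214.
z = (+)0.073926/0.022214 = 3.328.

z = 3.328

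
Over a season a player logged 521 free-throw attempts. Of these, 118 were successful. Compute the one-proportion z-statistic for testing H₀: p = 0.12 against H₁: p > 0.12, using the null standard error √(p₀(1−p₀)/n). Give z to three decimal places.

With x = 118 successes in n = 521, p̂ = 0.22649.
Null standard error: √(0.12·0.88/521) = √0.000202687 = 0.014237.
z = (p̂ − p₀)/SE = (0.22649 − 0.12)/0.014237 = 7.480.

z = 7.480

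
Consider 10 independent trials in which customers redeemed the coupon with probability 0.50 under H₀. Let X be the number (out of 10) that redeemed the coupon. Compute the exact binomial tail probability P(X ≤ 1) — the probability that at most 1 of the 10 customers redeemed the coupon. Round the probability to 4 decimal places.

P = 0.0107

X ~ Binomial(n=10, p=0.50).
P(X ≤ 1) = C(10,0)·0.50^0·0.50^10 + C(10,1)·0.50^1·0.50^9.
= 0.000977 + 0.009766 = 0.0107.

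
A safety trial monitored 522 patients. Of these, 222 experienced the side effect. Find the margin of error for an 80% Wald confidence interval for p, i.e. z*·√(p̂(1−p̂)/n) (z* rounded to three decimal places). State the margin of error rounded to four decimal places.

ME = 0.0277

Sample proportion p̂ = 222/522 = 0.42529.
SE = √(p̂(1−p̂)/n) = √(0.244418/522) = 0.021639.
z* = 1.282 at the 80% level.
ME = 1.282·0.021639 = 0.0277.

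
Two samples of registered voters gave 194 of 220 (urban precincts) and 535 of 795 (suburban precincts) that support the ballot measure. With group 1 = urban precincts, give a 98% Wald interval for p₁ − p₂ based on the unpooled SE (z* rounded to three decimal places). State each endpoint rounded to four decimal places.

p̂₁ = 0.88182, p̂₂ = 0.67296, so the observed difference is 0.20886.
Unpooled SE = √(p̂₁(1−p̂₁)/n₁ + p̂₂(1−p̂₂)/n₂) = √(0.000473704 + 0.000276838) = 0.027396.
For 98% confidence, z* = 2.326. Margin = 2.326·0.027396 = 0.06372.
So the interval runs from 0.1451 to 0.2726.

(0.1451, 0.2726)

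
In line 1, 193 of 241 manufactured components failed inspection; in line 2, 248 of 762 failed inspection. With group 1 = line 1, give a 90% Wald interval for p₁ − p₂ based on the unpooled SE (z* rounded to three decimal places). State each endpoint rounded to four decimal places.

p̂₁ = 0.80083, p̂₂ = 0.32546, so the observed difference is 0.47537.
SE = √(0.000661831 + 0.000288104) = √0.000949935 = 0.030821.
z* = 1.645 at the 90% level. Margin = 1.645·0.030821 = 0.05070.
So the interval runs from 0.4247 to 0.5261.

(0.4247, 0.5261)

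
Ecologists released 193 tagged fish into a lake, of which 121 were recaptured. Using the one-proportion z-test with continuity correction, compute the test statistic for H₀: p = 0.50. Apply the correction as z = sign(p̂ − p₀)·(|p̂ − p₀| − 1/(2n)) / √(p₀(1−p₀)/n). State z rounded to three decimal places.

z = 3.455

Sample proportion p̂ = 121/193 = 0.62694. p̂ − p₀ = 0.126943.
Continuity correction 1/(2n) = 1/386 = 0.002591.
Corrected numerator: |0.126943| − 0.002591 = 0.124352.
SE₀ = √(0.50·0.50/193) = 0.035991.
z = +0.124352/0.035991 = 3.455.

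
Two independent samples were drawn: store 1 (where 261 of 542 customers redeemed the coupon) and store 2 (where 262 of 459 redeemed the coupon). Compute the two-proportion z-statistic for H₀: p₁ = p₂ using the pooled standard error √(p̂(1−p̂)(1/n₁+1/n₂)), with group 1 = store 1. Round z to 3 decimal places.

z = -2.817

p̂₁ = 261/542 = 0.48155, p̂₂ = 262/459 = 0.57081.
Pooled p̂ = (261+262)/(542+459) = 523/1001 = 0.52248.
SE = √[p̂(1−p̂)(1/n₁+1/n₂)] = √[0.52248·0.47752·(1/542+1/459)] ≈ 0.031684.
z = -0.08926/0.031684 = -2.817.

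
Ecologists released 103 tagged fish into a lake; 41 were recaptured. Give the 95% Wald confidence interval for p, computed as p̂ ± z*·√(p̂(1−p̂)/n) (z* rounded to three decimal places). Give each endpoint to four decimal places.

(0.3035, 0.4926)

The sample proportion is 41/103 = 0.39806.
SE(p̂) = √(0.39806·0.60194/103) = 0.048232.
z* = 1.960 at the 95% level.
Margin = 1.960·0.048232 = 0.09453.
CI: 0.39806 ± 0.09453 = (0.3035, 0.4926).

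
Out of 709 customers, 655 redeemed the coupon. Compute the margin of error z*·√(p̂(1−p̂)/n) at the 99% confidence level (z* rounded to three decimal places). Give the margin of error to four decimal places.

The sample proportion is 655/709 = 0.92384.
Standard error of p̂: √(0.070363/709) = √0.000099242 = 0.009962.
z* = 2.576 at the 99% level.
Margin of error = z*·SE = 2.576 × 0.009962 = 0.0257.

ME = 0.0257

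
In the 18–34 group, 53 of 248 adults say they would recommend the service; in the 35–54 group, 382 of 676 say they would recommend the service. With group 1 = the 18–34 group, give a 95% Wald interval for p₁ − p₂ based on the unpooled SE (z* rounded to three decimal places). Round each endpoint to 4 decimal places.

p̂₁ = 0.21371, p̂₂ = 0.56509, so the observed difference is -0.35138.
SE = √(0.000677572 + 0.000363555) = √0.001041127 = 0.032267.
For 95% confidence, z* = 1.960. Margin of error = 0.06324.
Interval: -0.35138 ± 0.06324 → (-0.4146, -0.2881).

(-0.4146, -0.2881)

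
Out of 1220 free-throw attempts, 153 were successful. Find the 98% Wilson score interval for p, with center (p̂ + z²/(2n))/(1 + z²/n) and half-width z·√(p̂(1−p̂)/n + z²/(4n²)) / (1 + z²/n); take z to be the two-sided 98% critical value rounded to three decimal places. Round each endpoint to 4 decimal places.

(0.1050, 0.1491)

Here p̂ = 153/1220 = 0.12541 and z = 2.326 (z² = 5.410276).
Denominator 1 + z²/n = 1 + 5.410276/1220 = 1.004435.
Center = (0.12541 + 0.002217)/1.004435 = 0.12706.
Radicand: p̂(1−p̂)/n + z²/(4n²) = 0.000089903 + 0.000000909 = 0.000090812.
Half-width = 2.326·√0.000090812/1.004435 = 0.02207.
Interval: 0.12706 ± 0.02207 → (0.1050, 0.1491).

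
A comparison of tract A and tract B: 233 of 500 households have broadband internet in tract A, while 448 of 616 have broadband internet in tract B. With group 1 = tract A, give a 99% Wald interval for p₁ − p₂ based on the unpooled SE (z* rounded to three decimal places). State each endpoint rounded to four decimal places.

(-0.3350, -0.1875)

p̂₁ = 0.46600, p̂₂ = 0.72727, so the observed difference is -0.26127.
SE = √(0.000497688 + 0.000321992) = √0.000819680 = 0.028630.
The 99% critical value is z* = 2.576. Margin of error = 0.07375.
So the interval runs from -0.3350 to -0.1875.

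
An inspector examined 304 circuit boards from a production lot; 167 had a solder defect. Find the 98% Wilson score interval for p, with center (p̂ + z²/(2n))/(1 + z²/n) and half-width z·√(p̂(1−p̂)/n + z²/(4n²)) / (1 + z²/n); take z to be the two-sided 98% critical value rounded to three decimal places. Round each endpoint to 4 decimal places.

(0.4827, 0.6143)

p̂ = 167/304 = 0.54934; z = 2.326, so z² = 5.410276.
1 + z²/n = 1.017797.
Center = (0.54934 + 0.008898)/1.017797 = 0.54848.
Radicand: p̂(1−p̂)/n + z²/(4n²) = 0.000814360 + 0.000014636 = 0.000828996.
Half-width = z·√(radicand)/denom = 2.326·0.028792/1.017797 = 0.06580.
So the interval runs from 0.4827 to 0.6143.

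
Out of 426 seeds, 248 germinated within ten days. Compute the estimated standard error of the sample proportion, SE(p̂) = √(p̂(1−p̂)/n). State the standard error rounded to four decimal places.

The sample proportion is 248/426 = 0.58216.
p̂(1−p̂) = 0.243250.
Dividing by n and taking the root: √0.000571009 = 0.0239.

SE = 0.0239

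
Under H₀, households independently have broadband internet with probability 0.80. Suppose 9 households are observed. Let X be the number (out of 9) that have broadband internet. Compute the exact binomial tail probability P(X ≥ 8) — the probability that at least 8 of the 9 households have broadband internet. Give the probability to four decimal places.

X is binomial with n = 9 and p = 0.80.
P(X ≥ 8) = C(9,8)·0.80^8·0.20^1 + C(9,9)·0.80^9·0.20^0.
= 0.301990 + 0.134218 = 0.4362.

P = 0.4362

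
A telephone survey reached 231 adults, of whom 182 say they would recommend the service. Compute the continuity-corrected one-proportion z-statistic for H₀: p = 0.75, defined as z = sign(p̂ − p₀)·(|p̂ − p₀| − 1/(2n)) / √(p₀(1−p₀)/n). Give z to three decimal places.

With x = 182 successes in n = 231, p̂ = 0.78788. p̂ − p₀ = 0.037879.
1/(2n) = 0.002165.
Corrected numerator: |0.037879| − 0.002165 = 0.035714.
Null standard error: √(0.75·0.25/231) = √0.000811688 = 0.028490.
z = +0.035714/0.028490 = 1.254.

z = 1.254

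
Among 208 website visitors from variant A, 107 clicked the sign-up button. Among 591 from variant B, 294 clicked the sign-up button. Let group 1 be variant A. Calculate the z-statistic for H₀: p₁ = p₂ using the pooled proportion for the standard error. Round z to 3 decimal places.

z = 0.421

Sample proportions: p̂₁ = 107/208 = 0.51442 and p̂₂ = 294/591 = 0.49746.
Pooled p̂ = (107+294)/(208+591) = 401/799 = 0.50188.
SE = √[p̂(1−p̂)(1/n₁+1/n₂)] = √[0.50188·0.49812·(1/208+1/591)] ≈ 0.040310.
z = 0.01696/0.040310 = 0.421.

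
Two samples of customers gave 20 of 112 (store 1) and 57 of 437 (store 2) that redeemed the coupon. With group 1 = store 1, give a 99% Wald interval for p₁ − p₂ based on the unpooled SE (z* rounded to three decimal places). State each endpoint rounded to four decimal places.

(-0.0539, 0.1502)

p̂₁ = 20/112 = 0.17857, p̂₂ = 57/437 = 0.13043; p̂₁ − p̂₂ = 0.04814.
SE = √(0.001309676 + 0.000259546) = √0.001569222 = 0.039613.
The 99% critical value is z* = 2.576. Margin = 2.576·0.039613 = 0.10204.
So the interval runs from -0.0539 to 0.1502.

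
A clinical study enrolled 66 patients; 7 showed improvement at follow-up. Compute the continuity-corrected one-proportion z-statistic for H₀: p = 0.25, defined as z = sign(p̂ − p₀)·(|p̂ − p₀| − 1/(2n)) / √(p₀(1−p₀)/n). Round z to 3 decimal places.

The sample proportion is 7/66 = 0.10606. p̂ − p₀ = -0.143939.
1/(2n) = 0.007576.
Corrected numerator: |-0.143939| − 0.007576 = 0.136363.
Null standard error: √(0.25·0.75/66) = √0.002840909 = 0.053300.
z = −0.136363/0.053300 = -2.558.

z = -2.558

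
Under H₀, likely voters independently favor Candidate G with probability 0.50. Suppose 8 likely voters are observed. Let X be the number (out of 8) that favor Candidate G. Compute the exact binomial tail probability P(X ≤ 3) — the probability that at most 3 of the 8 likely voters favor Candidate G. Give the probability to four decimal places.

X is binomial with n = 8 and p = 0.50.
P(X ≤ 3) = C(8,0)·0.50^0·0.50^8 + C(8,1)·0.50^1·0.50^7 + C(8,2)·0.50^2·0.50^6 + C(8,3)·0.50^3·0.50^5.
= 0.003906 + 0.031250 + 0.109375 + 0.218750 = 0.3633.

P = 0.3633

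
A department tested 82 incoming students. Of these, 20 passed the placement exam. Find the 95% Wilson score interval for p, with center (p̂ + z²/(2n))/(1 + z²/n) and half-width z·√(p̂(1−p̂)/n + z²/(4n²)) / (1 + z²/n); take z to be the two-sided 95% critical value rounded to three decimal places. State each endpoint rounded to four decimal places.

p̂ = 20/82 = 0.24390; z = 1.960, so z² = 3.841600.
Denominator 1 + z²/n = 1 + 3.841600/82 = 1.046849.
Adjusted center: (0.24390 + z²/(2n))/1.046849 = 0.25536.
Radicand: p̂(1−p̂)/n + z²/(4n²) = 0.002248952 + 0.000142832 = 0.002391784.
Half-width = 1.960·√0.002391784/1.046849 = 0.09157.
So the interval runs from 0.1638 to 0.3469.

(0.1638, 0.3469)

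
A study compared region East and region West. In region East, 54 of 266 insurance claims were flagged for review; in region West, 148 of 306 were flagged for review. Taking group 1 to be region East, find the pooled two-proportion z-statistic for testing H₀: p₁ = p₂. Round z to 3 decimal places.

Sample proportions: p̂₁ = 54/266 = 0.20301 and p̂₂ = 148/306 = 0.48366.
Pooling: p̂ = 202/572 = 0.35315.
SE = √[p̂(1−p̂)(1/n₁+1/n₂)] = √[0.35315·0.64685·(1/266+1/306)] ≈ 0.040066.
z = (p̂₁ − p̂₂)/SE = (0.20301 − 0.48366)/0.040066 = -0.28065/0.040066 = -7.005.

z = -7.005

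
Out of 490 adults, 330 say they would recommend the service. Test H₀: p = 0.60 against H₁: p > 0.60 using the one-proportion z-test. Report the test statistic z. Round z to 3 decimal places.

z = 3.320

p̂ = 330/490 = 0.67347.
Under H₀, SE = √(p₀(1−p₀)/n) = √(0.60·0.40/490) = √0.000489796 = 0.022131.
z = (p̂ − p₀)/SE = (0.67347 − 0.60)/0.022131 = 3.320.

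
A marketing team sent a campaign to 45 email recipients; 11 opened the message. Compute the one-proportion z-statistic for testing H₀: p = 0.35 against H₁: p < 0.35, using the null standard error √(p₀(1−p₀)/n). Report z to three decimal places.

z = -1.485

p̂ = 11/45 = 0.24444.
Under H₀, SE = √(p₀(1−p₀)/n) = √(0.35·0.65/45) = √0.005055556 = 0.071102.
z = (0.24444 − 0.35)/0.071102 = -0.10556/0.071102 = -1.485.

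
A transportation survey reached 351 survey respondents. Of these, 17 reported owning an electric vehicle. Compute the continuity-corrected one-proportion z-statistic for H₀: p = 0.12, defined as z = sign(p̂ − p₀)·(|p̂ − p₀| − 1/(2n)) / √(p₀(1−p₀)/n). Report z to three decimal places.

p̂ = 17/351 = 0.04843. p̂ − p₀ = -0.071567.
1/(2n) = 0.001425.
Corrected numerator: |-0.071567| − 0.001425 = 0.070142.
Null standard error: √(0.12·0.88/351) = √0.000300855 = 0.017345.
z = −0.070142/0.017345 = -4.044.

z = -4.044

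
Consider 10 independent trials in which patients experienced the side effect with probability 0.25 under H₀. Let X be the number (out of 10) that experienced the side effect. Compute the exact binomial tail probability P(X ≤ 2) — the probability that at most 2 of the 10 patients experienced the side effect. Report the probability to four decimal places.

P = 0.5256

X is binomial with n = 10 and p = 0.25.
P(X ≤ 2) = C(10,0)·0.25^0·0.75^10 + C(10,1)·0.25^1·0.75^9 + C(10,2)·0.25^2·0.75^8.
= 0.056314 + 0.187712 + 0.281568 = 0.5256.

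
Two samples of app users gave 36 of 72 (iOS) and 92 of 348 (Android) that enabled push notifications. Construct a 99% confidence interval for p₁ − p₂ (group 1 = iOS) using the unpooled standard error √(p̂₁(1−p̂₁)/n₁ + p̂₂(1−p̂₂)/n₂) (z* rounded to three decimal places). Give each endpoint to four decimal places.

(0.0721, 0.3992)

p̂₁ = 36/72 = 0.50000, p̂₂ = 92/348 = 0.26437; p̂₁ − p̂₂ = 0.23563.
Unpooled SE = √(p̂₁(1−p̂₁)/n₁ + p̂₂(1−p̂₂)/n₂) = √(0.003472222 + 0.000558843) = 0.063491.
The 99% critical value is z* = 2.576. Margin of error = 0.16355.
CI: 0.23563 ± 0.16355 = (0.0721, 0.3992).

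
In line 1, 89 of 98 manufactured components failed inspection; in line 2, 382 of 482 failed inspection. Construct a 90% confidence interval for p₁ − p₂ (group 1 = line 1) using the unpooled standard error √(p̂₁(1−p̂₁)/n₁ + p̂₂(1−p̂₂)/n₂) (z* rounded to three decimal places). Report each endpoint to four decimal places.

(0.0588, 0.1724)

p̂₁ = 89/98 = 0.90816, p̂₂ = 382/482 = 0.79253; p̂₁ − p̂₂ = 0.11563.
Unpooled SE = √(p̂₁(1−p̂₁)/n₁ + p̂₂(1−p̂₂)/n₂) = √(0.000851048 + 0.000341132) = 0.034528.
The 90% critical value is z* = 1.645. Margin = 1.645·0.034528 = 0.05680.
So the interval runs from 0.0588 to 0.1724.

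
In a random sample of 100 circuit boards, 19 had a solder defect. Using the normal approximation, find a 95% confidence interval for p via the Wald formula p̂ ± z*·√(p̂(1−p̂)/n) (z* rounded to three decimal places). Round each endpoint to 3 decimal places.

(0.113, 0.267)

The sample proportion is 19/100 = 0.19000.
SE(p̂) = √(0.19000·0.81000/100) = 0.039230.
For 95% confidence, z* = 1.960.
Margin = 1.960·0.039230 = 0.07689.
Interval: 0.19000 ± 0.07689 → (0.113, 0.267).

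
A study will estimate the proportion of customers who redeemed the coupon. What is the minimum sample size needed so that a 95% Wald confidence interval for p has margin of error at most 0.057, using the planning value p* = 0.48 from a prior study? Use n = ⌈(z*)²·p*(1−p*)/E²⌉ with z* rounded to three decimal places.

n = 296

For 95% confidence, z* = 1.960.
p*(1−p*) = 0.48·0.52 = 0.2496.
Required n before rounding: 3.841600 × 0.2496 / 0.057² = 295.126.
⌈295.126⌉ = 296.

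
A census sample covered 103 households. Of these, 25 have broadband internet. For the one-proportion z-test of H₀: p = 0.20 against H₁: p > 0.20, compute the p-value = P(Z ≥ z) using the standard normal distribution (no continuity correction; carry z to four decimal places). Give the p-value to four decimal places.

Sample proportion p̂ = 25/103 = 0.24272.
Under H₀, SE = √(p₀(1−p₀)/n) = √(0.20·0.80/103) = √0.001553398 = 0.039413.
Test statistic (full precision, shown to 4 dp): z = (25/103 − 0.20)/SE₀ ≈ 1.0839.
p-value = P(Z ≥ z) with z = 1.0839 → 0.1392.

p-value = 0.1392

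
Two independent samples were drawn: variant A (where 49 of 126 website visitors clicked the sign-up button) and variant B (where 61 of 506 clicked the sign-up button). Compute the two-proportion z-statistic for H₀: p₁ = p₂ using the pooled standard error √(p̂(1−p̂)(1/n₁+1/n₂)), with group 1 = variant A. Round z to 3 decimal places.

z = 7.108

p̂₁ = 49/126 = 0.38889, p̂₂ = 61/506 = 0.12055.
Pooling: p̂ = 110/632 = 0.17405.
Pooled SE = √[0.1437570·0.00991279] ≈ 0.037750.
z = (p̂₁ − p̂₂)/SE = (0.38889 − 0.12055)/0.037750 = 0.26834/0.037750 = 7.108.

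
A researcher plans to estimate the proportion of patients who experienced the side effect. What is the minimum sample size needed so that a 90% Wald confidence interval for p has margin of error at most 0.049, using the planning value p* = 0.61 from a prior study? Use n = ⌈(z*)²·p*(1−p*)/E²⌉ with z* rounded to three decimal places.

n = 269

z* = 1.645 at the 90% level.
p*(1−p*) = 0.61·0.39 = 0.2379.
(z*)²·p*(1−p*)/E² = 2.706025·0.2379/0.002401 = 268.123.
⌈268.123⌉ = 269.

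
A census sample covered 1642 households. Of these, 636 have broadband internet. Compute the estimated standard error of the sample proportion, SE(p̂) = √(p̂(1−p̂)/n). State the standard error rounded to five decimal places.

SE = 0.01202

p̂ = 636/1642 = 0.38733.
p̂(1−p̂) = 0.237305.
SE = √(0.237305/1642) = √0.000144522 = 0.01202.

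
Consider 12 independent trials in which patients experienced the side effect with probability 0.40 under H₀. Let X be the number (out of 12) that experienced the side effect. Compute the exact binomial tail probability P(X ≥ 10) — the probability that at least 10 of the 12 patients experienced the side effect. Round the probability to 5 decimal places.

P = 0.00281

X is binomial with n = 12 and p = 0.40.
P(X ≥ 10) = C(12,10)·0.40^10·0.60^2 + C(12,11)·0.40^11·0.60^1 + C(12,12)·0.40^12·0.60^0.
= 0.002491 + 0.000302 + 0.000017 = 0.00281.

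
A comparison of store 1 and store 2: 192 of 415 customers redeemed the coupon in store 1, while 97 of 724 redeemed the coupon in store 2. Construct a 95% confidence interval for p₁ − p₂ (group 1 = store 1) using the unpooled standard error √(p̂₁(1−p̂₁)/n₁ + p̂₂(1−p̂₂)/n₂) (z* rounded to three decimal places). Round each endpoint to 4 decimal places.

p̂₁ = 192/415 = 0.46265, p̂₂ = 97/724 = 0.13398; p̂₁ − p̂₂ = 0.32867.
SE = √(0.000599048 + 0.000160259) = √0.000759307 = 0.027556.
z* = 1.960 at the 95% level. Margin of error = 0.05401.
Interval: 0.32867 ± 0.05401 → (0.2747, 0.3827).

(0.2747, 0.3827)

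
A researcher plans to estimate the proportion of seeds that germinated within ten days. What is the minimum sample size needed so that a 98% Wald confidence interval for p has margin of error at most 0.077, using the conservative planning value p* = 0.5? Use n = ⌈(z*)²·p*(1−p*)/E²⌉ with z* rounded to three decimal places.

n = 229

For 98% confidence, z* = 2.326.
p*(1−p*) = 0.2500.
Required n before rounding: 5.410276 × 0.2500 / 0.077² = 228.128.
⌈228.128⌉ = 229.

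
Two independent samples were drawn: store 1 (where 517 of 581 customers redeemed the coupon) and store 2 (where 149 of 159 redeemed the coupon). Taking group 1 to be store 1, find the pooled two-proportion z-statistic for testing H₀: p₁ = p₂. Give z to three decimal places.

Sample proportions: p̂₁ = 517/581 = 0.88985 and p̂₂ = 149/159 = 0.93711.
Pooling: p̂ = 666/740 = 0.90000.
SE = √[p̂(1−p̂)(1/n₁+1/n₂)] = √[0.90000·0.10000·(1/581+1/159)] ≈ 0.026850.
z = (p̂₁ − p̂₂)/SE = (0.88985 − 0.93711)/0.026850 = -0.04726/0.026850 = -1.760.

z = -1.760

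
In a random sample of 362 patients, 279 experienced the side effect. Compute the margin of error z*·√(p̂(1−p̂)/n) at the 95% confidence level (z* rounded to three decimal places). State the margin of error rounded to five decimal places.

p̂ = 279/362 = 0.77072.
Standard error of p̂: √(0.176712/362) = √0.000488154 = 0.022094.
The 95% critical value is z* = 1.960.
So ME = 0.04330.

ME = 0.04330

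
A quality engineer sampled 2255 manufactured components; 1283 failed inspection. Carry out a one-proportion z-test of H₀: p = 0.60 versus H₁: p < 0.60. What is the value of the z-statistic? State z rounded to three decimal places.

z = -3.009

Sample proportion p̂ = 1283/2255 = 0.56896.
Null standard error: √(0.60·0.40/2255) = √0.000106430 = 0.010316.
z = (p̂ − p₀)/SE = (0.56896 − 0.60)/0.010316 = -3.009.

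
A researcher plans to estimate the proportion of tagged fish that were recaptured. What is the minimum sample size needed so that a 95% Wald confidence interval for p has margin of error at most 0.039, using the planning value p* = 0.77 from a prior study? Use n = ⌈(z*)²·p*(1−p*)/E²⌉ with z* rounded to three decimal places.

n = 448

The 95% critical value is z* = 1.960.
p*(1−p*) = 0.77·0.23 = 0.1771.
(z*)²·p*(1−p*)/E² = 3.841600·0.1771/0.001521 = 447.303.
Rounding up, n = 448.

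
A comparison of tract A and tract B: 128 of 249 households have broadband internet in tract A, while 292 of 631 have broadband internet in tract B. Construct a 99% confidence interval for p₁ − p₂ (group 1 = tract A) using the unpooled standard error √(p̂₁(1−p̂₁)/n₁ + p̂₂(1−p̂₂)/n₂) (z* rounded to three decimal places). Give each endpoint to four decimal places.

(-0.0450, 0.1476)

p̂₁ = 128/249 = 0.51406, p̂₂ = 292/631 = 0.46276; p̂₁ − p̂₂ = 0.05130.
SE = √(0.001003223 + 0.000393998) = √0.001397221 = 0.037379.
z* = 2.576 at the 99% level. Margin = 2.576·0.037379 = 0.09629.
Interval: 0.05130 ± 0.09629 → (-0.0450, 0.1476).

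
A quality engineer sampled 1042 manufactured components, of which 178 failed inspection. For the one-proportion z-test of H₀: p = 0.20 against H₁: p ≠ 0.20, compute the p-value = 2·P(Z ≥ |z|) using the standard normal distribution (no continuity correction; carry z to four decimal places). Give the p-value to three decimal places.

Sample proportion p̂ = 178/1042 = 0.17083.
Null standard error: √(0.20·0.80/1042) = √0.000153551 = 0.012392.
z = (p̂ − p₀)/SE = (178/1042 − 0.20)/0.012392 ≈ -2.3544.
From the standard normal, 2·P(Z ≥ |z|) = 0.019.

p-value = 0.019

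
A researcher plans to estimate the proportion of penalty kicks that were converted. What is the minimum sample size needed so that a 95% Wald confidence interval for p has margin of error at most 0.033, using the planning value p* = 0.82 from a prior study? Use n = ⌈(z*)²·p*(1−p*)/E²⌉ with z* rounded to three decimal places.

n = 521

z* = 1.960 at the 95% level.
p*(1−p*) = 0.1476.
Required n before rounding: 3.841600 × 0.1476 / 0.033² = 520.680.
⌈520.680⌉ = 521.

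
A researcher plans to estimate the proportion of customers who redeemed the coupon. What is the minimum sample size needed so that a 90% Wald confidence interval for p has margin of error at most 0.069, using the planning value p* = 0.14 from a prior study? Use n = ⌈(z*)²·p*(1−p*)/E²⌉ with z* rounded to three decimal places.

n = 69

z* = 1.645 at the 90% level.
p*(1−p*) = 0.1204.
(z*)²·p*(1−p*)/E² = 2.706025·0.1204/0.004761 = 68.432.
Rounding up, n = 69.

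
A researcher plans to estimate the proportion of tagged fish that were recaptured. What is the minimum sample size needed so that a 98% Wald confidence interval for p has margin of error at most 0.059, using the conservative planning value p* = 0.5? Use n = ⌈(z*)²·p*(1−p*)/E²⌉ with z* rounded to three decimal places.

n = 389

For 98% confidence, z* = 2.326.
p*(1−p*) = 0.2500.
(z*)²·p*(1−p*)/E² = 5.410276·0.2500/0.003481 = 388.558.
⌈388.558⌉ = 389.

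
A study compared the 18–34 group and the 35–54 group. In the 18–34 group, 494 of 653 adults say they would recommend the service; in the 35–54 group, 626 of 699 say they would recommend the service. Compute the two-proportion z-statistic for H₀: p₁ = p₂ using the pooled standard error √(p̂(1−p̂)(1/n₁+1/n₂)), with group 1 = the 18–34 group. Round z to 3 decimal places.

z = -6.777

p̂₁ = 494/653 = 0.75651, p̂₂ = 626/699 = 0.89557.
Pooling: p̂ = 1120/1352 = 0.82840.
Pooled SE = √[0.1421519·0.00296201] ≈ 0.020520.
z = (p̂₁ − p̂₂)/SE = (0.75651 − 0.89557)/0.020520 = -0.13906/0.020520 = -6.777.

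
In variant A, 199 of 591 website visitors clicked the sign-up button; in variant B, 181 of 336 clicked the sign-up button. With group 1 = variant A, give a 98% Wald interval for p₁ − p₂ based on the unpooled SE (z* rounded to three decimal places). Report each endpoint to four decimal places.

(-0.2797, -0.1242)

p̂₁ = 0.33672, p̂₂ = 0.53869, so the observed difference is -0.20197.
SE = √(0.000377900 + 0.000739592) = √0.001117492 = 0.033429.
z* = 2.326 at the 98% level. Margin of error = 0.07776.
So the interval runs from -0.2797 to -0.1242.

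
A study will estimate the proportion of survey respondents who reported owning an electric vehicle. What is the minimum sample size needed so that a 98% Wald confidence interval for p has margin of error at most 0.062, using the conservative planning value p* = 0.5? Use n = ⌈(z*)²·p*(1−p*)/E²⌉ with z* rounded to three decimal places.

n = 352

The 98% critical value is z* = 2.326.
p*(1−p*) = 0.2500.
(z*)²·p*(1−p*)/E² = 5.410276·0.2500/0.003844 = 351.865.
⌈351.865⌉ = 352.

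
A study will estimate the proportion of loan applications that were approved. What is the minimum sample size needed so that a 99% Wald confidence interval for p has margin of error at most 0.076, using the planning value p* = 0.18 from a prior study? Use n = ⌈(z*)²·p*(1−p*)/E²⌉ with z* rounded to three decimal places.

The 99% critical value is z* = 2.576.
p*(1−p*) = 0.1476.
Required n before rounding: 6.635776 × 0.1476 / 0.076² = 169.571.
⌈169.571⌉ = 170.

n = 170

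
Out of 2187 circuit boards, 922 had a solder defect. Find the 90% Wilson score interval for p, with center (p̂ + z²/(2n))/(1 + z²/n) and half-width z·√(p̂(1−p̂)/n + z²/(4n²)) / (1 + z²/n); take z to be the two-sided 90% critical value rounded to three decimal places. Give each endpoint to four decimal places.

Here p̂ = 922/2187 = 0.42158 and z = 1.645 (z² = 2.706025).
1 + z²/n = 1.001237.
Adjusted center: (0.42158 + z²/(2n))/1.001237 = 0.42168.
Radicand: p̂(1−p̂)/n + z²/(4n²) = 0.000111500 + 0.000000141 = 0.000111641.
Half-width = z·√(radicand)/denom = 1.645·0.010566/1.001237 = 0.01736.
So the interval runs from 0.4043 to 0.4390.

(0.4043, 0.4390)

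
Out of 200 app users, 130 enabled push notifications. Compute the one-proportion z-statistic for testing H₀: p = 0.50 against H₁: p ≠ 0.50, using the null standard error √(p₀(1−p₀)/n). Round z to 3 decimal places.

Sample proportion p̂ = 130/200 = 0.65000.
Null standard error: √(0.50·0.50/200) = √0.001250000 = 0.035355.
z = (p̂ − p₀)/SE = (0.65000 − 0.50)/0.035355 = 4.243.

z = 4.243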